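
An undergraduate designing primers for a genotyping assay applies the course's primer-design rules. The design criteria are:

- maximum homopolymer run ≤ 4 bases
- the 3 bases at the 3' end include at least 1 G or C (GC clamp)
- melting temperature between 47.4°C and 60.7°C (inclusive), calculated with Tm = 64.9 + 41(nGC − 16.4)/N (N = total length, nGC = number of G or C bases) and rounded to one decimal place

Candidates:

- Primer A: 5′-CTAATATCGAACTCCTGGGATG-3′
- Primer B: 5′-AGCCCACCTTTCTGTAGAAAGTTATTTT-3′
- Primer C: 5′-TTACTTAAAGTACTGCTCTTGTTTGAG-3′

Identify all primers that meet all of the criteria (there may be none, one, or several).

Primer A and Primer C.

Primer A (22 nt, A=6 T=6 G=5 C=5): longest run = 3 ✓; 3' end ATG has 1 G/C ✓; Tm = 64.9 + 41·(10 − 16.4)/22 = 53.0°C ✓ — passes.
Primer B (28 nt, A=7 T=11 G=4 C=6): longest run = 4 ✓; 3' end TTT has 0 G/C, need ≥1 ✗; Tm = 64.9 + 41·(10 − 16.4)/28 = 55.5°C ✓ — fails.
Primer C (27 nt, A=6 T=12 G=5 C=4): longest run = 3 ✓; 3' end GAG has 2 G/C ✓; Tm = 64.9 + 41·(9 − 16.4)/27 = 53.7°C ✓ — passes.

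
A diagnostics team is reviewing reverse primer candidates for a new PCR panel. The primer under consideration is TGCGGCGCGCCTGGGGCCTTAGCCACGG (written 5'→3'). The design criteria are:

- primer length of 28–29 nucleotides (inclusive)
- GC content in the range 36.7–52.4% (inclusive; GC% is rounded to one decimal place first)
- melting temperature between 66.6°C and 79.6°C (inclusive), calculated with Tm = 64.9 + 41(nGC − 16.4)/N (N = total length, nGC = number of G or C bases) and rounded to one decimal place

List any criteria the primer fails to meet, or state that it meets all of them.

Base counts: A=2, T=4, G=12, C=10 (length 28).
length: length 28 ✓
GC content: GC 22/28 = 78.6%, outside 36.7–52.4% ✗
Tm: Tm = 64.9 + 41·(22 − 16.4)/28 = 73.1°C ✓

Fails: GC content.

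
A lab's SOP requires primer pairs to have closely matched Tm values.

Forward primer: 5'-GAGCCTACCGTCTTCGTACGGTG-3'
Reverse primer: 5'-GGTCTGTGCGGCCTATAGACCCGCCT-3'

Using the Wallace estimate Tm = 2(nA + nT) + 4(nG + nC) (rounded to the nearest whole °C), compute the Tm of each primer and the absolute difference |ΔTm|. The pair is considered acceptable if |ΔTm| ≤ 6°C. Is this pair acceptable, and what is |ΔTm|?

Forward: A=3 T=6 G=7 C=7 → Tm = 2·9 + 4·14 = 74°C.
Reverse: A=3 T=6 G=8 C=9 → Tm = 2·9 + 4·17 = 86°C.
|ΔTm| = |74 − 86| = 12°C, > 6°C.

|ΔTm| = 12°C; the pair is not acceptable.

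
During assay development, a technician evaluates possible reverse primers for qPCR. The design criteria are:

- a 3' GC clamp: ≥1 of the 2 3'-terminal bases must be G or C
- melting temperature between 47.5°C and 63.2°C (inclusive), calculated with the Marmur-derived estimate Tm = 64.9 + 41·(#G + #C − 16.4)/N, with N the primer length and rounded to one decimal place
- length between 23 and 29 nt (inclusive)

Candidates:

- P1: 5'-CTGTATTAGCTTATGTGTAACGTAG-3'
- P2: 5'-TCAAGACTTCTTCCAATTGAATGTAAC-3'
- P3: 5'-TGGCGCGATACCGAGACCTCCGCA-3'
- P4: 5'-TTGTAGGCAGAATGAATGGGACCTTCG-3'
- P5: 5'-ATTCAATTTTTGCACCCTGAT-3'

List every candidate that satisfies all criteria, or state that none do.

P1, P2 and P4.

P1 (25 nt, A=6 T=10 G=6 C=3): 3' end AG has 1 G/C ✓; Tm = 64.9 + 41·(9 − 16.4)/25 = 52.8°C ✓; length 25 ✓ — passes.
P2 (27 nt, A=9 T=9 G=3 C=6): 3' end AC has 1 G/C ✓; Tm = 64.9 + 41·(9 − 16.4)/27 = 53.7°C ✓; length 27 ✓ — passes.
P3 (24 nt, A=5 T=3 G=7 C=9): 3' end CA has 1 G/C ✓; Tm = 64.9 + 41·(16 − 16.4)/24 = 64.2°C, outside 47.5–63.2°C ✗; length 24 ✓ — fails.
P4 (27 nt, A=7 T=7 G=9 C=4): 3' end CG has 2 G/C ✓; Tm = 64.9 + 41·(13 − 16.4)/27 = 59.7°C ✓; length 27 ✓ — passes.
P5 (21 nt, A=5 T=9 G=2 C=5): 3' end AT has 0 G/C, need ≥1 ✗; Tm = 64.9 + 41·(7 − 16.4)/21 = 46.5°C, outside 47.5–63.2°C ✗; length 21, outside 23–29 ✗ — fails.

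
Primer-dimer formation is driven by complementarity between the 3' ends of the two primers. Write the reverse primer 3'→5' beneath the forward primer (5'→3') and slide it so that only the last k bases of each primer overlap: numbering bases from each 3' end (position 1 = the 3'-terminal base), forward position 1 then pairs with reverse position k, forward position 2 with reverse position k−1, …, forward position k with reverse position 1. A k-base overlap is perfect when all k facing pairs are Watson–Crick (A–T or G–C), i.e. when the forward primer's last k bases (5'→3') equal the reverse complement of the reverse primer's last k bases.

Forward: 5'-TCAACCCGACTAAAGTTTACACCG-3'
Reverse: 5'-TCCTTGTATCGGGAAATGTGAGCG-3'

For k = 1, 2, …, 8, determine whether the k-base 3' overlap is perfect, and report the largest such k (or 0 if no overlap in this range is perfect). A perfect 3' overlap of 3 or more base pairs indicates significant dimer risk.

Longest perfect overlap: 2 complementary base pairs; below the dimer-risk threshold (threshold 3).

Last 8 bases (5'→3') — forward …TTACACCG, reverse …TGTGAGCG.
Reverse complement of the reverse primer's last 8 bases: CGCTCACA; its first k bases are the reverse complement of the reverse primer's last k bases, so a perfect k-base overlap needs the forward primer's last k bases to equal them.
Comparing (forward last k vs required): k=1: G vs C ✗; k=2: CG vs CG ✓; k=3: CCG vs CGC ✗; k=4: ACCG vs CGCT ✗; k=5: CACCG vs CGCTC ✗; k=6: ACACCG vs CGCTCA ✗; k=7: TACACCG vs CGCTCAC ✗; k=8: TTACACCG vs CGCTCACA ✗.
Only k = 2 is perfect, so the longest perfect 3' overlap is 2.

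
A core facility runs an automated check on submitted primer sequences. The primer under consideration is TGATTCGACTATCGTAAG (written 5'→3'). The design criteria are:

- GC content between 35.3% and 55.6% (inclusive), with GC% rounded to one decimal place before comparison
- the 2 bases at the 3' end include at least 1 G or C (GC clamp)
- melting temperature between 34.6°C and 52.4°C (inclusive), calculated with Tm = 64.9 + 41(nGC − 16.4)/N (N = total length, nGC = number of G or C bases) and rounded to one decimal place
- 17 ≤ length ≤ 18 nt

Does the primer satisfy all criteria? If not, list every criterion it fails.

Meets all criteria.

Base counts: A=5, T=6, G=4, C=3 (length 18).
GC content: GC 7/18 = 38.9% ✓
GC clamp: 3' end AG has 1 G/C ✓
Tm: Tm = 64.9 + 41·(7 − 16.4)/18 = 43.5°C ✓
length: length 18 ✓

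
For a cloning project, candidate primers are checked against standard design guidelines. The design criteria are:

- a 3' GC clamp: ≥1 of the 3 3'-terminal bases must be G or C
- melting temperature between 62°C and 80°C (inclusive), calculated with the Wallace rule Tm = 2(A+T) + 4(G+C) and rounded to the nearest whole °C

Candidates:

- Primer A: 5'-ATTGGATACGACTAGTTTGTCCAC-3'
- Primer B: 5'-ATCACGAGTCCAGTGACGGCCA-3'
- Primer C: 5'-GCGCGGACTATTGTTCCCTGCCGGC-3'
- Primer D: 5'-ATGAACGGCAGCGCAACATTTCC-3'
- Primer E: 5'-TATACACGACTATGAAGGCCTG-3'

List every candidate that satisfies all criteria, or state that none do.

Primer A, Primer B, Primer D and Primer E.

Primer A (24 nt, A=6 T=8 G=5 C=5): 3' end CAC has 2 G/C ✓; Tm = 2·14 + 4·10 = 68°C ✓ — passes.
Primer B (22 nt, A=6 T=3 G=6 C=7): 3' end CCA has 2 G/C ✓; Tm = 2·9 + 4·13 = 70°C ✓ — passes.
Primer C (25 nt, A=2 T=6 G=8 C=9): 3' end GGC has 3 G/C ✓; Tm = 2·8 + 4·17 = 84°C, outside 62–80°C ✗ — fails.
Primer D (23 nt, A=7 T=4 G=5 C=7): 3' end TCC has 2 G/C ✓; Tm = 2·11 + 4·12 = 70°C ✓ — passes.
Primer E (22 nt, A=7 T=5 G=5 C=5): 3' end CTG has 2 G/C ✓; Tm = 2·12 + 4·10 = 64°C ✓ — passes.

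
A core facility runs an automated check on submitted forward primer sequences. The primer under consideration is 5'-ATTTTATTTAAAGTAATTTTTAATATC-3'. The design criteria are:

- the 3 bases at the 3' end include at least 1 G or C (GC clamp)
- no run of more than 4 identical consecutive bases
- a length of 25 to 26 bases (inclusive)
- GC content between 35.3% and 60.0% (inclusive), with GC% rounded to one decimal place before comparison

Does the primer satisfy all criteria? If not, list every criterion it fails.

Fails: homopolymer run, length, GC content.

Base counts: A=10, T=15, G=1, C=1 (length 27).
GC clamp: 3' end ATC has 1 G/C ✓
homopolymer run: longest run = 5, exceeds 4 ✗
length: length 27, outside 25–26 ✗
GC content: GC 2/27 = 7.4%, outside 35.3–60.0% ✗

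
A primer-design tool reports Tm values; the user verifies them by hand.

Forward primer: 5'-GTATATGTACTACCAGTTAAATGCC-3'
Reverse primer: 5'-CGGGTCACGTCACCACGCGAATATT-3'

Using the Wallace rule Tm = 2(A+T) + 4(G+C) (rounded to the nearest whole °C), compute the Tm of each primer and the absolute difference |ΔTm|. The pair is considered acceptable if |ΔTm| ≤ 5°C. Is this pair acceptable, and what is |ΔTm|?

Forward: A=8 T=8 G=4 C=5 → Tm = 2·16 + 4·9 = 68°C.
Reverse: A=6 T=5 G=6 C=8 → Tm = 2·11 + 4·14 = 78°C.
|ΔTm| = |68 − 78| = 10°C, > 5°C.

|ΔTm| = 10°C; the pair is not acceptable.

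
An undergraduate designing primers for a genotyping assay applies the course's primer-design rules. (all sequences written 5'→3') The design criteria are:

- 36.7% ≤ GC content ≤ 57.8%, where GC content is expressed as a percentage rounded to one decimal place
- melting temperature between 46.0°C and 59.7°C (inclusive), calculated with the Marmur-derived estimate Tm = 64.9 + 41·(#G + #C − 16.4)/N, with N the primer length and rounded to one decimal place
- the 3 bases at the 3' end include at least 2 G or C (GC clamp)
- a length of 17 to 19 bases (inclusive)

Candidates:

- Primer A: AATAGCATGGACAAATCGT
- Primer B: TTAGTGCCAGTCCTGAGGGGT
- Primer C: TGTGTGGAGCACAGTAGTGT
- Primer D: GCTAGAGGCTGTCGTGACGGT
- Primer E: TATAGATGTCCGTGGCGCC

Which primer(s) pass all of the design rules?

None of the candidates satisfy all criteria.

Primer A (19 nt, A=8 T=4 G=4 C=3): GC 7/19 = 36.8% ✓; Tm = 64.9 + 41·(7 − 16.4)/19 = 44.6°C, outside 46.0–59.7°C ✗; 3' end CGT has 2 G/C ✓; length 19 ✓ — fails.
Primer B (21 nt, A=3 T=6 G=8 C=4): GC 12/21 = 57.1% ✓; Tm = 64.9 + 41·(12 − 16.4)/21 = 56.3°C ✓; 3' end GGT has 2 G/C ✓; length 21, outside 17–19 ✗ — fails.
Primer C (20 nt, A=4 T=6 G=8 C=2): GC 10/20 = 50.0% ✓; Tm = 64.9 + 41·(10 − 16.4)/20 = 51.8°C ✓; 3' end TGT has 1 G/C, need ≥2 ✗; length 20, outside 17–19 ✗ — fails.
Primer D (21 nt, A=3 T=5 G=9 C=4): GC 13/21 = 61.9%, outside 36.7–57.8% ✗; Tm = 64.9 + 41·(13 − 16.4)/21 = 58.3°C ✓; 3' end GGT has 2 G/C ✓; length 21, outside 17–19 ✗ — fails.
Primer E (19 nt, A=3 T=5 G=6 C=5): GC 11/19 = 57.9%, outside 36.7–57.8% ✗; Tm = 64.9 + 41·(11 − 16.4)/19 = 53.2°C ✓; 3' end GCC has 3 G/C ✓; length 19 ✓ — fails.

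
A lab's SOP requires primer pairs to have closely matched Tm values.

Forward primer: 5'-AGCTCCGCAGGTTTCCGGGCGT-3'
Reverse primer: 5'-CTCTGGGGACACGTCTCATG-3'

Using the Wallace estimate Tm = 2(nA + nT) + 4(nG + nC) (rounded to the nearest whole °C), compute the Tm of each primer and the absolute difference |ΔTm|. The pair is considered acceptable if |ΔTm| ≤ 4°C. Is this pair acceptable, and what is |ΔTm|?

|ΔTm| = 10°C; the pair is not acceptable.

Forward: A=2 T=5 G=8 C=7 → Tm = 2·7 + 4·15 = 74°C.
Reverse: A=3 T=5 G=6 C=6 → Tm = 2·8 + 4·12 = 64°C.
|ΔTm| = |74 − 64| = 10°C, > 4°C.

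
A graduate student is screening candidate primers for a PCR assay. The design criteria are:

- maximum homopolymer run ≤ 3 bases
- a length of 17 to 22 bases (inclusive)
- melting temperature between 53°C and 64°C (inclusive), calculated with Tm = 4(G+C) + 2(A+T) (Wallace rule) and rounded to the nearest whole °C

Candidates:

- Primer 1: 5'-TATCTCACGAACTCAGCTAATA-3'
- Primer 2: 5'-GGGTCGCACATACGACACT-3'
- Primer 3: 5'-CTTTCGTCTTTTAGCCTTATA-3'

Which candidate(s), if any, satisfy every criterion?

Primer 1 and Primer 2.

Primer 1 (22 nt, A=8 T=6 G=2 C=6): longest run = 2 ✓; length 22 ✓; Tm = 2·14 + 4·8 = 60°C ✓ — passes.
Primer 2 (19 nt, A=5 T=3 G=5 C=6): longest run = 3 ✓; length 19 ✓; Tm = 2·8 + 4·11 = 60°C ✓ — passes.
Primer 3 (21 nt, A=3 T=11 G=2 C=5): longest run = 4, exceeds 3 ✗; length 21 ✓; Tm = 2·14 + 4·7 = 56°C ✓ — fails.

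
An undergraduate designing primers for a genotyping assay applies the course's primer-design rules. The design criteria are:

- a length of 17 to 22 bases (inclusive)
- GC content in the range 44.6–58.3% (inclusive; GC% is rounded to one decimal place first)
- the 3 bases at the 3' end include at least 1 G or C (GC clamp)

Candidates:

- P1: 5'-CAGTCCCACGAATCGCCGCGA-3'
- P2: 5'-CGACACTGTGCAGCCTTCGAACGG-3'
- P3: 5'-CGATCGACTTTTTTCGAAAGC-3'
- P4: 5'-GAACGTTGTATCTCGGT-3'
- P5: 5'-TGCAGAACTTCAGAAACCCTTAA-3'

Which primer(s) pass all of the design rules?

P4 only.

P1 (21 nt, A=5 T=2 G=5 C=9): length 21 ✓; GC 14/21 = 66.7%, outside 44.6–58.3% ✗; 3' end CGA has 2 G/C ✓ — fails.
P2 (24 nt, A=5 T=4 G=7 C=8): length 24, outside 17–22 ✗; GC 15/24 = 62.5%, outside 44.6–58.3% ✗; 3' end CGG has 3 G/C ✓ — fails.
P3 (21 nt, A=5 T=7 G=4 C=5): length 21 ✓; GC 9/21 = 42.9%, outside 44.6–58.3% ✗; 3' end AGC has 2 G/C ✓ — fails.
P4 (17 nt, A=3 T=6 G=5 C=3): length 17 ✓; GC 8/17 = 47.1% ✓; 3' end GGT has 2 G/C ✓ — passes.
P5 (23 nt, A=9 T=5 G=3 C=6): length 23, outside 17–22 ✗; GC 9/23 = 39.1%, outside 44.6–58.3% ✗; 3' end TAA has 0 G/C, need ≥1 ✗ — fails.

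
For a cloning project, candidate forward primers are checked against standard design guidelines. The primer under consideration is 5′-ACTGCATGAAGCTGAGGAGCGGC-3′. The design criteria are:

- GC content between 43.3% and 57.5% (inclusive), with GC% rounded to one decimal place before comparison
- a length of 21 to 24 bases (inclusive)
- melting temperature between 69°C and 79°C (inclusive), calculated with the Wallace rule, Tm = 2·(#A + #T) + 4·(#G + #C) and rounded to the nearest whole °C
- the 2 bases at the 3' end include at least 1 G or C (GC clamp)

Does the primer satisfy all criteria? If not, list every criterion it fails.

Fails: GC content.

Base counts: A=6, T=3, G=9, C=5 (length 23).
GC content: GC 14/23 = 60.9%, outside 43.3–57.5% ✗
length: length 23 ✓
Tm: Tm = 2·9 + 4·14 = 74°C ✓
GC clamp: 3' end GC has 2 G/C ✓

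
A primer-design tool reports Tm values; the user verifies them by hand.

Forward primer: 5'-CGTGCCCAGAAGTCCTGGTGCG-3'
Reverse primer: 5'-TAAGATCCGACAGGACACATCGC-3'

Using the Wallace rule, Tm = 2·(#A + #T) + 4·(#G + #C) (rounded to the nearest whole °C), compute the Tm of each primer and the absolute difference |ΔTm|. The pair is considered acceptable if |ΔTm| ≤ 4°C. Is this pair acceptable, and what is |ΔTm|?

|ΔTm| = 4°C; the pair is acceptable.

Forward: A=3 T=4 G=8 C=7 → Tm = 2·7 + 4·15 = 74°C.
Reverse: A=8 T=3 G=5 C=7 → Tm = 2·11 + 4·12 = 70°C.
|ΔTm| = |74 − 70| = 4°C, ≤ 4°C.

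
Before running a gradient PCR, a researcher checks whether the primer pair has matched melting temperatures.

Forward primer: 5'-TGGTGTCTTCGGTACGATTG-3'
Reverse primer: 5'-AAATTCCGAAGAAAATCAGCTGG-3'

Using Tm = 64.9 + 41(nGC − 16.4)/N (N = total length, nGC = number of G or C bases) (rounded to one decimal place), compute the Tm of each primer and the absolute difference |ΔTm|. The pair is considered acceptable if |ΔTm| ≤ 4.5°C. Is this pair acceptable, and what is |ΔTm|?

|ΔTm| = 0.1°C; the pair is acceptable.

Forward: G+C = 10, N = 20 → Tm = 64.9 + 41·(10 − 16.4)/20 = 51.8°C.
Reverse: G+C = 9, N = 23 → Tm = 64.9 + 41·(9 − 16.4)/23 = 51.7°C.
|ΔTm| = |51.8 − 51.7| = 0.1°C, ≤ 4.5°C.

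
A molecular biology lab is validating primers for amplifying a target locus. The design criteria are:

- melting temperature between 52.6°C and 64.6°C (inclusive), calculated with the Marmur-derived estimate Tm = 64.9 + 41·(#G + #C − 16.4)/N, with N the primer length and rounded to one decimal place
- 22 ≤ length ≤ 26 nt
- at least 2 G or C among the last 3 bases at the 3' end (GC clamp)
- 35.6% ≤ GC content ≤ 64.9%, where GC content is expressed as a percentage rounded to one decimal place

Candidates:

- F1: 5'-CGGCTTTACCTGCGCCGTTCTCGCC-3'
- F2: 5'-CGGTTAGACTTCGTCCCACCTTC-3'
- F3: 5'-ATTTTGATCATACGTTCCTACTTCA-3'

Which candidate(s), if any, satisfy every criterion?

F1 (25 nt, A=1 T=7 G=6 C=11): Tm = 64.9 + 41·(17 − 16.4)/25 = 65.9°C, outside 52.6–64.6°C ✗; length 25 ✓; 3' end GCC has 3 G/C ✓; GC 17/25 = 68.0%, outside 35.6–64.9% ✗ — fails.
F2 (23 nt, A=3 T=7 G=4 C=9): Tm = 64.9 + 41·(13 − 16.4)/23 = 58.8°C ✓; length 23 ✓; 3' end TTC has 1 G/C, need ≥2 ✗; GC 13/23 = 56.5% ✓ — fails.
F3 (25 nt, A=6 T=11 G=2 C=6): Tm = 64.9 + 41·(8 − 16.4)/25 = 51.1°C, outside 52.6–64.6°C ✗; length 25 ✓; 3' end TCA has 1 G/C, need ≥2 ✗; GC 8/25 = 32.0%, outside 35.6–64.9% ✗ — fails.

None of the candidates satisfy all criteria.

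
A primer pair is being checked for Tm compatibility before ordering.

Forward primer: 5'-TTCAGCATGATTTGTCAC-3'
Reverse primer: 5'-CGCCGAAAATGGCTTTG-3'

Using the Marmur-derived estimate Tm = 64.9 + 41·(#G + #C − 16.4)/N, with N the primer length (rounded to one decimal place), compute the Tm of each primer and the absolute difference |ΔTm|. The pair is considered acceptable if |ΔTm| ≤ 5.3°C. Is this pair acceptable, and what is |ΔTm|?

Forward: G+C = 7, N = 18 → Tm = 64.9 + 41·(7 − 16.4)/18 = 43.5°C.
Reverse: G+C = 9, N = 17 → Tm = 64.9 + 41·(9 − 16.4)/17 = 47.1°C.
|ΔTm| = |43.5 − 47.1| = 3.6°C, ≤ 5.3°C.

|ΔTm| = 3.6°C; the pair is acceptable.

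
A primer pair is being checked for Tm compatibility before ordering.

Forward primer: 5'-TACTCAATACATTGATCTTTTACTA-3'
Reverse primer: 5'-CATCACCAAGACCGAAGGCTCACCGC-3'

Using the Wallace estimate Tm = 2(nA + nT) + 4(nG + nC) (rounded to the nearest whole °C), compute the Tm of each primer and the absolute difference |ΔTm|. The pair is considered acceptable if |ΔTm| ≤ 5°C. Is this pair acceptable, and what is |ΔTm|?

|ΔTm| = 22°C; the pair is not acceptable.

Forward: A=8 T=11 G=1 C=5 → Tm = 2·19 + 4·6 = 62°C.
Reverse: A=8 T=2 G=5 C=11 → Tm = 2·10 + 4·16 = 84°C.
|ΔTm| = |62 − 84| = 22°C, > 5°C.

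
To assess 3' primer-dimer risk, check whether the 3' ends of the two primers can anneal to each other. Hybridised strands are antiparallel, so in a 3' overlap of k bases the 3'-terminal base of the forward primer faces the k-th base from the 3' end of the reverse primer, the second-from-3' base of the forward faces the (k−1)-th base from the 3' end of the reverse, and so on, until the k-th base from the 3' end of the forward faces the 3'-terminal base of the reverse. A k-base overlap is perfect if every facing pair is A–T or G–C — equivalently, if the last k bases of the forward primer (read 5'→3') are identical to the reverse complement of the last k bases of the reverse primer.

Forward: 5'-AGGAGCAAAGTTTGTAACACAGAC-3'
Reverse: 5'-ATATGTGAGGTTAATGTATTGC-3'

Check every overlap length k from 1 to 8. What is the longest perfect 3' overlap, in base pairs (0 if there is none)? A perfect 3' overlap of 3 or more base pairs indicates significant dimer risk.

Longest perfect overlap: 0 complementary base pairs; below the dimer-risk threshold (threshold 3).

Last 8 bases (5'→3') — forward …ACACAGAC, reverse …TGTATTGC.
Reverse complement of the reverse primer's last 8 bases: GCAATACA; its first k bases are the reverse complement of the reverse primer's last k bases, so a perfect k-base overlap needs the forward primer's last k bases to equal them.
Comparing (forward last k vs required): k=1: C vs G ✗; k=2: AC vs GC ✗; k=3: GAC vs GCA ✗; k=4: AGAC vs GCAA ✗; k=5: CAGAC vs GCAAT ✗; k=6: ACAGAC vs GCAATA ✗; k=7: CACAGAC vs GCAATAC ✗; k=8: ACACAGAC vs GCAATACA ✗.
No overlap length from 1 to 8 is perfect, so the longest perfect 3' overlap is 0.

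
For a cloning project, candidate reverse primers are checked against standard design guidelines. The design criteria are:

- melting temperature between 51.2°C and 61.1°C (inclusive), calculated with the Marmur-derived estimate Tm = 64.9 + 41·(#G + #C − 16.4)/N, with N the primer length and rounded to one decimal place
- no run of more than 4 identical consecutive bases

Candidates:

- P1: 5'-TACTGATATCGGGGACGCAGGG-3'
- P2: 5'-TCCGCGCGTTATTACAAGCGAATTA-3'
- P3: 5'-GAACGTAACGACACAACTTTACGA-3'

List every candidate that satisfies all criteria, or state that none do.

P1 (22 nt, A=5 T=4 G=9 C=4): Tm = 64.9 + 41·(13 − 16.4)/22 = 58.6°C ✓; longest run = 4 ✓ — passes.
P2 (25 nt, A=7 T=7 G=5 C=6): Tm = 64.9 + 41·(11 − 16.4)/25 = 56.0°C ✓; longest run = 2 ✓ — passes.
P3 (24 nt, A=10 T=4 G=4 C=6): Tm = 64.9 + 41·(10 − 16.4)/24 = 54.0°C ✓; longest run = 3 ✓ — passes.

P1, P2 and P3.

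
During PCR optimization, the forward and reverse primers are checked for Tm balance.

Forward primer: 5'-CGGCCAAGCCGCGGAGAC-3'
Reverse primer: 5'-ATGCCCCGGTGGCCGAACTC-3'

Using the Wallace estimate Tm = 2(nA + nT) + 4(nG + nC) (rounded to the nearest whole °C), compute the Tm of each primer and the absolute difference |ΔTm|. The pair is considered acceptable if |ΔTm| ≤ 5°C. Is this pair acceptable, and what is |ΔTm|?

Forward: A=4 T=0 G=7 C=7 → Tm = 2·4 + 4·14 = 64°C.
Reverse: A=3 T=3 G=6 C=8 → Tm = 2·6 + 4·14 = 68°C.
|ΔTm| = |64 − 68| = 4°C, ≤ 5°C.

|ΔTm| = 4°C; the pair is acceptable.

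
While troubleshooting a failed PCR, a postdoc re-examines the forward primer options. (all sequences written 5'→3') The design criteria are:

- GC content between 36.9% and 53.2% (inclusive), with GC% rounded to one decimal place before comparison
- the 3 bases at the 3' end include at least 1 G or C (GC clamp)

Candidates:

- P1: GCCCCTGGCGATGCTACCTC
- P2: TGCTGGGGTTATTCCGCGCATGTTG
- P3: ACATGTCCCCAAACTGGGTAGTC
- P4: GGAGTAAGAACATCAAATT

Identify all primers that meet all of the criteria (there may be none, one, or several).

P3 only.

P1 (20 nt, A=2 T=4 G=5 C=9): GC 14/20 = 70.0%, outside 36.9–53.2% ✗; 3' end CTC has 2 G/C ✓ — fails.
P2 (25 nt, A=2 T=9 G=9 C=5): GC 14/25 = 56.0%, outside 36.9–53.2% ✗; 3' end TTG has 1 G/C ✓ — fails.
P3 (23 nt, A=6 T=5 G=5 C=7): GC 12/23 = 52.2% ✓; 3' end GTC has 2 G/C ✓ — passes.
P4 (19 nt, A=9 T=4 G=4 C=2): GC 6/19 = 31.6%, outside 36.9–53.2% ✗; 3' end ATT has 0 G/C, need ≥1 ✗ — fails.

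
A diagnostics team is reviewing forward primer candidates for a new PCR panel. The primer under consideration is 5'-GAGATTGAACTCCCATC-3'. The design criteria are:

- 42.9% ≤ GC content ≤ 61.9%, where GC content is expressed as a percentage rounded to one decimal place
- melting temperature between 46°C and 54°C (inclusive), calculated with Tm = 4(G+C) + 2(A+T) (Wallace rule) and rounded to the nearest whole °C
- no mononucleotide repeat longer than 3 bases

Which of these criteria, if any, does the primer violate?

Meets all criteria.

Base counts: A=5, T=4, G=3, C=5 (length 17).
GC content: GC 8/17 = 47.1% ✓
Tm: Tm = 2·9 + 4·8 = 50°C ✓
homopolymer run: longest run = 3 ✓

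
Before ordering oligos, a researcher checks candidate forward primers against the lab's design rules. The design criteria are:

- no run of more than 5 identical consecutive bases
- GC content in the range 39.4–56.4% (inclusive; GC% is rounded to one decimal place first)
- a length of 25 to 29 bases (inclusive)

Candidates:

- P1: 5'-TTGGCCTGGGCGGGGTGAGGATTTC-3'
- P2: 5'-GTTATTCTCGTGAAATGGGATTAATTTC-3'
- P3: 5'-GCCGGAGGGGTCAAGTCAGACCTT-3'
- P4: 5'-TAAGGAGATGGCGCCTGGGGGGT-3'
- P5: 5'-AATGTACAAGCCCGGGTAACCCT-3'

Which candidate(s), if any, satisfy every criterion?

P1 (25 nt, A=2 T=7 G=12 C=4): longest run = 4 ✓; GC 16/25 = 64.0%, outside 39.4–56.4% ✗; length 25 ✓ — fails.
P2 (28 nt, A=7 T=12 G=6 C=3): longest run = 3 ✓; GC 9/28 = 32.1%, outside 39.4–56.4% ✗; length 28 ✓ — fails.
P3 (24 nt, A=5 T=4 G=9 C=6): longest run = 4 ✓; GC 15/24 = 62.5%, outside 39.4–56.4% ✗; length 24, outside 25–29 ✗ — fails.
P4 (23 nt, A=4 T=4 G=12 C=3): longest run = 6, exceeds 5 ✗; GC 15/23 = 65.2%, outside 39.4–56.4% ✗; length 23, outside 25–29 ✗ — fails.
P5 (23 nt, A=7 T=4 G=5 C=7): longest run = 3 ✓; GC 12/23 = 52.2% ✓; length 23, outside 25–29 ✗ — fails.

None of the candidates satisfy all criteria.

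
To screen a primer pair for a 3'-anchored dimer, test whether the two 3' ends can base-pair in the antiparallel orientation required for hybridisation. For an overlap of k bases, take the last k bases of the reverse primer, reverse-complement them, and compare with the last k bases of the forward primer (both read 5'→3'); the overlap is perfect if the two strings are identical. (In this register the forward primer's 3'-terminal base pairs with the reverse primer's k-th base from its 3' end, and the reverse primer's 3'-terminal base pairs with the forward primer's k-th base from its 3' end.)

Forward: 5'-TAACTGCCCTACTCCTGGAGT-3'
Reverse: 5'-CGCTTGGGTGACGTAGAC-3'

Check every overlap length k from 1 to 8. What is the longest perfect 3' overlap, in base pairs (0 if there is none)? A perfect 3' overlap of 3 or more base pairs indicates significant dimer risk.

Longest perfect overlap: 2 complementary base pairs; below the dimer-risk threshold (threshold 3).

Last 8 bases (5'→3') — forward …CCTGGAGT, reverse …ACGTAGAC.
Reverse complement of the reverse primer's last 8 bases: GTCTACGT; its first k bases are the reverse complement of the reverse primer's last k bases, so a perfect k-base overlap needs the forward primer's last k bases to equal them.
Comparing (forward last k vs required): k=1: T vs G ✗; k=2: GT vs GT ✓; k=3: AGT vs GTC ✗; k=4: GAGT vs GTCT ✗; k=5: GGAGT vs GTCTA ✗; k=6: TGGAGT vs GTCTAC ✗; k=7: CTGGAGT vs GTCTACG ✗; k=8: CCTGGAGT vs GTCTACGT ✗.
Only k = 2 is perfect, so the longest perfect 3' overlap is 2.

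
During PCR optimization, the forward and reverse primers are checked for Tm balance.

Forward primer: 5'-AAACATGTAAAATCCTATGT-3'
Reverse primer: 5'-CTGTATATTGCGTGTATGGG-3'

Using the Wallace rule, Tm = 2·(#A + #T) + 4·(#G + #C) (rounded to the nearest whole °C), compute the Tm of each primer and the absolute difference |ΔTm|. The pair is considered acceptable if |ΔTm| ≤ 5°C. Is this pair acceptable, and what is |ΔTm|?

Forward: A=9 T=6 G=2 C=3 → Tm = 2·15 + 4·5 = 50°C.
Reverse: A=3 T=8 G=7 C=2 → Tm = 2·11 + 4·9 = 58°C.
|ΔTm| = |50 − 58| = 8°C, > 5°C.

|ΔTm| = 8°C; the pair is not acceptable.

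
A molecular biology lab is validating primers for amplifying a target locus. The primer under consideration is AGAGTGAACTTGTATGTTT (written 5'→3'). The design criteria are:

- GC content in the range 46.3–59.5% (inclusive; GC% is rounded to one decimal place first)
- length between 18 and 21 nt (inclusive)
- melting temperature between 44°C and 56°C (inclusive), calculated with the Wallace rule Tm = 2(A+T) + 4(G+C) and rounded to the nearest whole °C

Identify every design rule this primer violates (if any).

Fails: GC content.

Base counts: A=5, T=8, G=5, C=1 (length 19).
GC content: GC 6/19 = 31.6%, outside 46.3–59.5% ✗
length: length 19 ✓
Tm: Tm = 2·13 + 4·6 = 50°C ✓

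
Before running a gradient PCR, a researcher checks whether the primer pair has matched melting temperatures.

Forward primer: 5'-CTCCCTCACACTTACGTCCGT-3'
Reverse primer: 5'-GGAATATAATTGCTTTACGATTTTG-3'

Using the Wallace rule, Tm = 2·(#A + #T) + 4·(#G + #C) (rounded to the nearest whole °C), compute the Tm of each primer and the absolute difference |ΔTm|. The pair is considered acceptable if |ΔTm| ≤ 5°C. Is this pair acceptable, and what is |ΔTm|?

Forward: A=3 T=6 G=2 C=10 → Tm = 2·9 + 4·12 = 66°C.
Reverse: A=7 T=11 G=5 C=2 → Tm = 2·18 + 4·7 = 64°C.
|ΔTm| = |66 − 64| = 2°C, ≤ 5°C.

|ΔTm| = 2°C; the pair is acceptable.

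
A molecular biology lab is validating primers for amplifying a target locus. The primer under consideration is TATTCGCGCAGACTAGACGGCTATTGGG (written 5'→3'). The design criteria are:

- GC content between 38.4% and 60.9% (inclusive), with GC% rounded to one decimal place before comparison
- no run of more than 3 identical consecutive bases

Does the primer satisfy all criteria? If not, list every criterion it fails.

Base counts: A=6, T=7, G=9, C=6 (length 28).
GC content: GC 15/28 = 53.6% ✓
homopolymer run: longest run = 3 ✓

Meets all criteria.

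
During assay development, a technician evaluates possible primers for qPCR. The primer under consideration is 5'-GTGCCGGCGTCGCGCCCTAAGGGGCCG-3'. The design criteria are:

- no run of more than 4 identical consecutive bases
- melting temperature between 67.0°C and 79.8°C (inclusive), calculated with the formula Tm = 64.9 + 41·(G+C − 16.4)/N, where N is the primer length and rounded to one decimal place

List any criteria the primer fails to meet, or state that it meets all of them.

Meets all criteria.

Base counts: A=2, T=3, G=12, C=10 (length 27).
homopolymer run: longest run = 4 ✓
Tm: Tm = 64.9 + 41·(22 − 16.4)/27 = 73.4°C ✓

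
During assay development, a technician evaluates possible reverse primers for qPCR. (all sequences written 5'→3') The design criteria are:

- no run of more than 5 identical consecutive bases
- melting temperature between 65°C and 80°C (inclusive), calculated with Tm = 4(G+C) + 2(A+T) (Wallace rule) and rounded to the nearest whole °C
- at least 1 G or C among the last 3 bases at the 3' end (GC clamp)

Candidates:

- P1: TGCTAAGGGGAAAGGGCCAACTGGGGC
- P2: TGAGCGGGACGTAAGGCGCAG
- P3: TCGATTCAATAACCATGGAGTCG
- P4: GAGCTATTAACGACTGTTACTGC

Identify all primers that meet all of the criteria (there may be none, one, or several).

P2, P3 and P4.

P1 (27 nt, A=7 T=3 G=12 C=5): longest run = 4 ✓; Tm = 2·10 + 4·17 = 88°C, outside 65–80°C ✗; 3' end GGC has 3 G/C ✓ — fails.
P2 (21 nt, A=5 T=2 G=10 C=4): longest run = 3 ✓; Tm = 2·7 + 4·14 = 70°C ✓; 3' end CAG has 2 G/C ✓ — passes.
P3 (23 nt, A=7 T=6 G=5 C=5): longest run = 2 ✓; Tm = 2·13 + 4·10 = 66°C ✓; 3' end TCG has 2 G/C ✓ — passes.
P4 (23 nt, A=6 T=7 G=5 C=5): longest run = 2 ✓; Tm = 2·13 + 4·10 = 66°C ✓; 3' end TGC has 2 G/C ✓ — passes.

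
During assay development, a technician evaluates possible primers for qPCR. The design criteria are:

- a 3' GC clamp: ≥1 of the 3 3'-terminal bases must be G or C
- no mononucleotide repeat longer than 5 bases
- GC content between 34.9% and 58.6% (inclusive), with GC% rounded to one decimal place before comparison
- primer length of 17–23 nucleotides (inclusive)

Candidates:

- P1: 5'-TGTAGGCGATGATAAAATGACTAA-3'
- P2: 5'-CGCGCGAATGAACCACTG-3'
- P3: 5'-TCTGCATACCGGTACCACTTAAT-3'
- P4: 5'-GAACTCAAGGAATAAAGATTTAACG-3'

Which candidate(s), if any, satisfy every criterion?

P1 (24 nt, A=10 T=6 G=6 C=2): 3' end TAA has 0 G/C, need ≥1 ✗; longest run = 4 ✓; GC 8/24 = 33.3%, outside 34.9–58.6% ✗; length 24, outside 17–23 ✗ — fails.
P2 (18 nt, A=5 T=2 G=5 C=6): 3' end CTG has 2 G/C ✓; longest run = 2 ✓; GC 11/18 = 61.1%, outside 34.9–58.6% ✗; length 18 ✓ — fails.
P3 (23 nt, A=6 T=7 G=3 C=7): 3' end AAT has 0 G/C, need ≥1 ✗; longest run = 2 ✓; GC 10/23 = 43.5% ✓; length 23 ✓ — fails.
P4 (25 nt, A=12 T=5 G=5 C=3): 3' end ACG has 2 G/C ✓; longest run = 3 ✓; GC 8/25 = 32.0%, outside 34.9–58.6% ✗; length 25, outside 17–23 ✗ — fails.

None of the candidates satisfy all criteria.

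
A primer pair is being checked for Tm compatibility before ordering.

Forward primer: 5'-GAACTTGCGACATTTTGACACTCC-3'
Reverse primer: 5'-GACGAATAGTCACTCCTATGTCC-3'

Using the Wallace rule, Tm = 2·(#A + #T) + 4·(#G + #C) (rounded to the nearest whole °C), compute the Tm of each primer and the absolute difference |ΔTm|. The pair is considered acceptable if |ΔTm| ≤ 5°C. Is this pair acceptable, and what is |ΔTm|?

|ΔTm| = 2°C; the pair is acceptable.

Forward: A=6 T=7 G=4 C=7 → Tm = 2·13 + 4·11 = 70°C.
Reverse: A=6 T=6 G=4 C=7 → Tm = 2·12 + 4·11 = 68°C.
|ΔTm| = |70 − 68| = 2°C, ≤ 5°C.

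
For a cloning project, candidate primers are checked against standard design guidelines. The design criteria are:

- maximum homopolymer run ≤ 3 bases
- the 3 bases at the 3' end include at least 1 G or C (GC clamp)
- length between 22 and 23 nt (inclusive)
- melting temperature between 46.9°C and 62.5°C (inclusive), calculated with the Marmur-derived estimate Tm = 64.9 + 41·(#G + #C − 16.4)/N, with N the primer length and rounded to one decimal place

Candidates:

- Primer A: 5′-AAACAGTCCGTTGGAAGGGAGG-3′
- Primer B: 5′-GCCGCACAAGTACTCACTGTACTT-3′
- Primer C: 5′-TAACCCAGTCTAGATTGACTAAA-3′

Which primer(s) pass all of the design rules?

Primer A (22 nt, A=7 T=3 G=9 C=3): longest run = 3 ✓; 3' end AGG has 2 G/C ✓; length 22 ✓; Tm = 64.9 + 41·(12 − 16.4)/22 = 56.7°C ✓ — passes.
Primer B (24 nt, A=6 T=6 G=4 C=8): longest run = 2 ✓; 3' end CTT has 1 G/C ✓; length 24, outside 22–23 ✗; Tm = 64.9 + 41·(12 − 16.4)/24 = 57.4°C ✓ — fails.
Primer C (23 nt, A=9 T=6 G=3 C=5): longest run = 3 ✓; 3' end AAA has 0 G/C, need ≥1 ✗; length 23 ✓; Tm = 64.9 + 41·(8 − 16.4)/23 = 49.9°C ✓ — fails.

Primer A only.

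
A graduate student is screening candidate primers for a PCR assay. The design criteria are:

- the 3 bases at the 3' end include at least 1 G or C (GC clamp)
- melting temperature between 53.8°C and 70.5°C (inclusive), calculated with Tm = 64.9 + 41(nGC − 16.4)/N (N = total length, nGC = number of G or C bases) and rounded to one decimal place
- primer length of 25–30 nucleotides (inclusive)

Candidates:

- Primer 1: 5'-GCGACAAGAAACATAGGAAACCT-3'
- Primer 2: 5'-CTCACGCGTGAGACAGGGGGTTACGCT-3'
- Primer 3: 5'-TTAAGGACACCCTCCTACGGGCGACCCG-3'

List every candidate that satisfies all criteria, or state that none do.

Primer 2 and Primer 3.

Primer 1 (23 nt, A=11 T=2 G=5 C=5): 3' end CCT has 2 G/C ✓; Tm = 64.9 + 41·(10 − 16.4)/23 = 53.5°C, outside 53.8–70.5°C ✗; length 23, outside 25–30 ✗ — fails.
Primer 2 (27 nt, A=5 T=5 G=10 C=7): 3' end GCT has 2 G/C ✓; Tm = 64.9 + 41·(17 − 16.4)/27 = 65.8°C ✓; length 27 ✓ — passes.
Primer 3 (28 nt, A=6 T=4 G=7 C=11): 3' end CCG has 3 G/C ✓; Tm = 64.9 + 41·(18 − 16.4)/28 = 67.2°C ✓; length 28 ✓ — passes.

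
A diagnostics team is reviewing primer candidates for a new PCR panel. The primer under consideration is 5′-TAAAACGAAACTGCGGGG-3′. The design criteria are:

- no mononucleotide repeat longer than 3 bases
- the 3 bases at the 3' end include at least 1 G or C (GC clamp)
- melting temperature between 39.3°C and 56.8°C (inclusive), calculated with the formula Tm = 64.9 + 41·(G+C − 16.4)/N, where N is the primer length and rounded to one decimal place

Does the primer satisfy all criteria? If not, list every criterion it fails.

Base counts: A=7, T=2, G=6, C=3 (length 18).
homopolymer run: longest run = 4, exceeds 3 ✗
GC clamp: 3' end GGG has 3 G/C ✓
Tm: Tm = 64.9 + 41·(9 − 16.4)/18 = 48.0°C ✓

Fails: homopolymer run.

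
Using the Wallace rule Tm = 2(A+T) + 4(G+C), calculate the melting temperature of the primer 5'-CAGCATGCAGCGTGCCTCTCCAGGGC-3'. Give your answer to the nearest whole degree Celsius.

Base counts: A=4, T=4, G=8, C=10 (length 26).
Tm = 2·(4+4) + 4·(8+10) = 2·8 + 4·18 = 16 + 72 = 88°C.

88°C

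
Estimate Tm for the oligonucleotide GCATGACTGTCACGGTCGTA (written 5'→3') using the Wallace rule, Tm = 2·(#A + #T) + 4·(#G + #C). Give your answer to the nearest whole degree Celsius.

Base counts: A=4, T=5, G=6, C=5 (length 20).
Tm = 2·(4+5) + 4·(6+5) = 2·9 + 4·11 = 18 + 44 = 62°C.

62°C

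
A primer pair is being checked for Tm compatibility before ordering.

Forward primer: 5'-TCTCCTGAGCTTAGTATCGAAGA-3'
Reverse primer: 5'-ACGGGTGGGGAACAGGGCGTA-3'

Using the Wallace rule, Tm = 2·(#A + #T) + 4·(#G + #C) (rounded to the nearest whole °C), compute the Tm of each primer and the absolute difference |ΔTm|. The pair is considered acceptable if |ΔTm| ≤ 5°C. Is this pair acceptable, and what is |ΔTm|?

|ΔTm| = 4°C; the pair is acceptable.

Forward: A=6 T=7 G=5 C=5 → Tm = 2·13 + 4·10 = 66°C.
Reverse: A=5 T=2 G=11 C=3 → Tm = 2·7 + 4·14 = 70°C.
|ΔTm| = |66 − 70| = 4°C, ≤ 5°C.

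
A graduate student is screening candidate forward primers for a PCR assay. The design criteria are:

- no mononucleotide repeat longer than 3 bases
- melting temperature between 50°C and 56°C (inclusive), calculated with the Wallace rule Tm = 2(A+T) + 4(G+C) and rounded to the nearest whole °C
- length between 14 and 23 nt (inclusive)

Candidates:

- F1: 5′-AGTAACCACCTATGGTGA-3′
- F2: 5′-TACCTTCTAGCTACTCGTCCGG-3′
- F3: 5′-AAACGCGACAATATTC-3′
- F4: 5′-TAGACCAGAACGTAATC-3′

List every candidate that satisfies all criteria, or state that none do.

F1 (18 nt, A=6 T=4 G=4 C=4): longest run = 2 ✓; Tm = 2·10 + 4·8 = 52°C ✓; length 18 ✓ — passes.
F2 (22 nt, A=3 T=7 G=4 C=8): longest run = 2 ✓; Tm = 2·10 + 4·12 = 68°C, outside 50–56°C ✗; length 22 ✓ — fails.
F3 (16 nt, A=7 T=3 G=2 C=4): longest run = 3 ✓; Tm = 2·10 + 4·6 = 44°C, outside 50–56°C ✗; length 16 ✓ — fails.
F4 (17 nt, A=7 T=3 G=3 C=4): longest run = 2 ✓; Tm = 2·10 + 4·7 = 48°C, outside 50–56°C ✗; length 17 ✓ — fails.

F1 only.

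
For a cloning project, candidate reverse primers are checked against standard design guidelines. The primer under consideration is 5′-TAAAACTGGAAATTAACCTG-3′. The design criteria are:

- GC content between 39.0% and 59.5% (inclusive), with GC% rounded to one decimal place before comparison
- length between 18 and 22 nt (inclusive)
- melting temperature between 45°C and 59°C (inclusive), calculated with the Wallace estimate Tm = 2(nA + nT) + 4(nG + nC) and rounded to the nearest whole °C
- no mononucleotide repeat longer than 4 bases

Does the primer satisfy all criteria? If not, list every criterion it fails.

Base counts: A=9, T=5, G=3, C=3 (length 20).
GC content: GC 6/20 = 30.0%, outside 39.0–59.5% ✗
length: length 20 ✓
Tm: Tm = 2·14 + 4·6 = 52°C ✓
homopolymer run: longest run = 4 ✓

Fails: GC content.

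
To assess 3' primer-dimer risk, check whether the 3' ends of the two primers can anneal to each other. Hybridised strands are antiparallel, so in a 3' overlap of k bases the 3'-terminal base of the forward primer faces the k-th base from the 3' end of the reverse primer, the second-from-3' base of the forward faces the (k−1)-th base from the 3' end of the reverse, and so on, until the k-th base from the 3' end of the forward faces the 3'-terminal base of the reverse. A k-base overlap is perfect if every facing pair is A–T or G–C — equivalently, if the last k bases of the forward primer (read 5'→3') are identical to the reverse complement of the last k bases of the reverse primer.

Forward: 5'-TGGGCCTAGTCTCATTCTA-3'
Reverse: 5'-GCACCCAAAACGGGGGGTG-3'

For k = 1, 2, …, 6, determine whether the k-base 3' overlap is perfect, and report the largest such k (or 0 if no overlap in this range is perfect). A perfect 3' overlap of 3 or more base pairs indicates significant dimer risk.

Longest perfect overlap: 0 complementary base pairs; below the dimer-risk threshold (threshold 3).

Last 6 bases (5'→3') — forward …ATTCTA, reverse …GGGGTG.
Reverse complement of the reverse primer's last 6 bases: CACCCC; its first k bases are the reverse complement of the reverse primer's last k bases, so a perfect k-base overlap needs the forward primer's last k bases to equal them.
Comparing (forward last k vs required): k=1: A vs C ✗; k=2: TA vs CA ✗; k=3: CTA vs CAC ✗; k=4: TCTA vs CACC ✗; k=5: TTCTA vs CACCC ✗; k=6: ATTCTA vs CACCCC ✗.
No overlap length from 1 to 6 is perfect, so the longest perfect 3' overlap is 0.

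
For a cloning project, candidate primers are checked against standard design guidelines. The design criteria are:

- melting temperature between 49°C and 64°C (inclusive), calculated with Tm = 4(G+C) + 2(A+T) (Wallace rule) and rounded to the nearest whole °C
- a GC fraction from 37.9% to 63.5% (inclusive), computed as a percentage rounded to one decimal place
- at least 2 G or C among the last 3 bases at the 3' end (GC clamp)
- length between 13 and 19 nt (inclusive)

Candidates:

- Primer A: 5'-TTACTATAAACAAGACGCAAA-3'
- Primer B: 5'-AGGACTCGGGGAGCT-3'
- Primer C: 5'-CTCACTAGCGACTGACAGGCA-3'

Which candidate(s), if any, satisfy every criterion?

Primer A (21 nt, A=11 T=4 G=2 C=4): Tm = 2·15 + 4·6 = 54°C ✓; GC 6/21 = 28.6%, outside 37.9–63.5% ✗; 3' end AAA has 0 G/C, need ≥2 ✗; length 21, outside 13–19 ✗ — fails.
Primer B (15 nt, A=3 T=2 G=7 C=3): Tm = 2·5 + 4·10 = 50°C ✓; GC 10/15 = 66.7%, outside 37.9–63.5% ✗; 3' end GCT has 2 G/C ✓; length 15 ✓ — fails.
Primer C (21 nt, A=6 T=3 G=5 C=7): Tm = 2·9 + 4·12 = 66°C, outside 49–64°C ✗; GC 12/21 = 57.1% ✓; 3' end GCA has 2 G/C ✓; length 21, outside 13–19 ✗ — fails.

None of the candidates satisfy all criteria.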